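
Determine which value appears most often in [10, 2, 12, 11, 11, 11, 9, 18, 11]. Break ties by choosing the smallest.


Count the frequency of each value:
  2 appears 1 time(s)
  9 appears 1 time(s)
  10 appears 1 time(s)
  11 appears 4 time(s)
  12 appears 1 time(s)
  18 appears 1 time(s)
Maximum frequency is 4.
Only 11 reaches that frequency, so it is the mode.
Final answer: 11


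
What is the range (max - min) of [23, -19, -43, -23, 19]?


Maximum value: 23
Minimum value: -43
Range = 23 - (-43) = 66
Final answer: 66


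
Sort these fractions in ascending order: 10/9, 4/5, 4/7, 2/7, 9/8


Convert to decimal for comparison:
  10/9 = 1.1111
  4/5 = 0.8
  4/7 = 0.5714
  2/7 = 0.2857
  9/8 = 1.125
Decimals in increasing order: 0.2857 < 0.5714 < 0.8 < 1.1111 < 1.125
Writing each back as its fraction gives the sorted order.
Final answer: 2/7, 4/7, 4/5, 10/9, 9/8


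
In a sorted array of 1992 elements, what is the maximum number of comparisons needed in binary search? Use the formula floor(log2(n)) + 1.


Binary search halves the search space each step.
Maximum comparisons = floor(log2(1992)) + 1
log2(1992) = 10.96
floor(log2(1992)) = 10, so 10 + 1 = 11
Final answer: 11


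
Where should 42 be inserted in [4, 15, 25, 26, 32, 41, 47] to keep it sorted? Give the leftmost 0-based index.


List is sorted: [4, 15, 25, 26, 32, 41, 47]
We need the leftmost position where 42 can be inserted, i.e. the first index whose element is >= 42 (or the end of the list if none is).
Binary search with low=0, high=7 (0-based indices):
  low=0, high=7, mid=3: a[3]=26 < 42, so low = 4
  low=4, high=7, mid=5: a[5]=41 < 42, so low = 6
  low=6, high=7, mid=6: a[6]=47 >= 42, so high = 6
Now low = high = 6, so the insertion index is 6.
Final answer: 6


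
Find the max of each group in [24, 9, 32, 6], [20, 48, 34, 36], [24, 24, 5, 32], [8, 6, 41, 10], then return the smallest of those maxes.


Find max of each group:
  Group 1: [24, 9, 32, 6] -> max = 32
  Group 2: [20, 48, 34, 36] -> max = 48
  Group 3: [24, 24, 5, 32] -> max = 32
  Group 4: [8, 6, 41, 10] -> max = 41
Maxes: [32, 48, 32, 41]
Minimum of maxes = 32
Final answer: 32


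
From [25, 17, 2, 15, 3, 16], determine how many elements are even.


Check each element:
  25 is odd
  17 is odd
  2 is even
  15 is odd
  3 is odd
  16 is even
Evens: [2, 16]
Count of evens = 2
Final answer: 2


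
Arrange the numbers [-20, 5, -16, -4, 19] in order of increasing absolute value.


Compute absolute values:
  |-20| = 20
  |5| = 5
  |-16| = 16
  |-4| = 4
  |19| = 19
Absolute values in increasing order: 4 < 5 < 16 < 19 < 20
Listing the original numbers in that order gives the answer.
Final answer: [-4, 5, -16, 19, -20]


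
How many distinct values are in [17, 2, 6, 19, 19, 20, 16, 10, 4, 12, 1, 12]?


List all unique values:
Distinct values: [1, 2, 4, 6, 10, 12, 16, 17, 19, 20]
Count = 10
Final answer: 10


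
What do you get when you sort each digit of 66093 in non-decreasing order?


The number 66093 has digits: 6, 6, 0, 9, 3
Sorted: 0, 3, 6, 6, 9
Joining the sorted digits gives the result.
Final answer: 03669


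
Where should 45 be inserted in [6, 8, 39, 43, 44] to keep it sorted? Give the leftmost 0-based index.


List is sorted: [6, 8, 39, 43, 44]
We need the leftmost position where 45 can be inserted, i.e. the first index whose element is >= 45 (or the end of the list if none is).
Binary search with low=0, high=5 (0-based indices):
  low=0, high=5, mid=2: a[2]=39 < 45, so low = 3
  low=3, high=5, mid=4: a[4]=44 < 45, so low = 5
Now low = high = 5, so the insertion index is 5.
Final answer: 5


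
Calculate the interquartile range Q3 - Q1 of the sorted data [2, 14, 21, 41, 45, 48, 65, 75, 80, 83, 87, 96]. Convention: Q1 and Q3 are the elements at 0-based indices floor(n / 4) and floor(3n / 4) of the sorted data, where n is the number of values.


The data has n = 12 elements.
Q1 index = floor(12 / 4) = floor(3) = 3; Q3 index = floor(3 * 12 / 4) = floor(9) = 9
Q1 = element at index 3 = 41
Q3 = element at index 9 = 83
IQR = 83 - 41 = 42
Final answer: 42


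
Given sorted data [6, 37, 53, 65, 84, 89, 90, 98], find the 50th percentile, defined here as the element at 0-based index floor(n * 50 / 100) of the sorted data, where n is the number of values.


The dataset has n = 8 elements.
Index = floor(8 * 50 / 100) = floor(400 / 100) = floor(4) = 4
Counting from index 0 in the sorted data, the element at index 4 is 84.
Final answer: 84


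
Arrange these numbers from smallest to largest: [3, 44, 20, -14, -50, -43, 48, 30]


Original list: [3, 44, 20, -14, -50, -43, 48, 30]
Repeatedly take the smallest remaining element:
  Remaining [3, 44, 20, -14, -50, -43, 48, 30] -> smallest is -50
  Remaining [3, 44, 20, -14, -43, 48, 30] -> smallest is -43
  Remaining [3, 44, 20, -14, 48, 30] -> smallest is -14
  Remaining [3, 44, 20, 48, 30] -> smallest is 3
  Remaining [44, 20, 48, 30] -> smallest is 20
  Remaining [44, 48, 30] -> smallest is 30
  Remaining [44, 48] -> smallest is 44
  Remaining [48] -> smallest is 48
Collecting the picks in order gives the sorted list.
Final answer: [-50, -43, -14, 3, 20, 30, 44, 48]


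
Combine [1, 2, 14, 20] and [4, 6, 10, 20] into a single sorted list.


List A: [1, 2, 14, 20]
List B: [4, 6, 10, 20]
Repeatedly compare the front elements and take the smaller:
  1 vs 4 -> take 1
  2 vs 4 -> take 2
  14 vs 4 -> take 4
  14 vs 6 -> take 6
  14 vs 10 -> take 10
  14 vs 20 -> take 14
  20 vs 20 -> take 20
  A is exhausted; append the rest of B: [20]
Final answer: [1, 2, 4, 6, 10, 14, 20, 20]


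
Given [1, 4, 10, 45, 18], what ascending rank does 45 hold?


Sort ascending: [1, 4, 10, 18, 45]
Find 45 in the sorted list.
45 is at position 5 (1-indexed).
Final answer: 5


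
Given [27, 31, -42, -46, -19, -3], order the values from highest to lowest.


Original list: [27, 31, -42, -46, -19, -3]
Repeatedly take the largest remaining element:
  Remaining [27, 31, -42, -46, -19, -3] -> largest is 31
  Remaining [27, -42, -46, -19, -3] -> largest is 27
  Remaining [-42, -46, -19, -3] -> largest is -3
  Remaining [-42, -46, -19] -> largest is -19
  Remaining [-42, -46] -> largest is -42
  Remaining [-46] -> largest is -46
Collecting the picks in order gives the descending list.
Final answer: [31, 27, -3, -19, -42, -46]


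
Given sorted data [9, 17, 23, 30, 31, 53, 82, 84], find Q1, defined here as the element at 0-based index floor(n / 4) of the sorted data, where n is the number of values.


The list has n = 8 elements.
Q1 index = floor(8 / 4) = floor(2) = 2
Counting from index 0 in the sorted data, the element at index 2 is 23.
Final answer: 23


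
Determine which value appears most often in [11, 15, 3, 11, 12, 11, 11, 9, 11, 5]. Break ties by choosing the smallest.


Count the frequency of each value:
  3 appears 1 time(s)
  5 appears 1 time(s)
  9 appears 1 time(s)
  11 appears 5 time(s)
  12 appears 1 time(s)
  15 appears 1 time(s)
Maximum frequency is 5.
Only 11 reaches that frequency, so it is the mode.
Final answer: 11


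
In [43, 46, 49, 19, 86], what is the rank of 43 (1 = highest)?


Sort descending: [86, 49, 46, 43, 19]
Find 43 in the sorted list.
43 is at position 4.
Final answer: 4


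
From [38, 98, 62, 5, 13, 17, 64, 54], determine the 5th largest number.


Sort descending: [98, 64, 62, 54, 38, 17, 13, 5]
The 5th element (1-indexed) is at index 4.
Value = 38
Final answer: 38


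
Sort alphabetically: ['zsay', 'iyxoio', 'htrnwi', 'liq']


Compare strings character by character (the first differing letter decides):
  'htrnwi' < 'iyxoio' since 'h' < 'i' at position 1
  'iyxoio' < 'liq' since 'i' < 'l' at position 1
  'liq' < 'zsay' since 'l' < 'z' at position 1
Chaining these comparisons gives the alphabetical order.
Final answer: ['htrnwi', 'iyxoio', 'liq', 'zsay']


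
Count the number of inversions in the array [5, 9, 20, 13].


For each element, count the later elements that are smaller than it:
  5 (index 0): smaller elements after it = [] -> 0
  9 (index 1): smaller elements after it = [] -> 0
  20 (index 2): smaller elements after it = [13] -> 1
Total inversions = 0 + 0 + 1 = 1
Final answer: 1


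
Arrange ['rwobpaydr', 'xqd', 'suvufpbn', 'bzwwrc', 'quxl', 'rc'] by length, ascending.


Compute lengths:
  'rwobpaydr' has length 9
  'xqd' has length 3
  'suvufpbn' has length 8
  'bzwwrc' has length 6
  'quxl' has length 4
  'rc' has length 2
Lengths in increasing order: 2 < 3 < 4 < 6 < 8 < 9
Listing the words in that order gives the answer.
Final answer: ['rc', 'xqd', 'quxl', 'bzwwrc', 'suvufpbn', 'rwobpaydr']


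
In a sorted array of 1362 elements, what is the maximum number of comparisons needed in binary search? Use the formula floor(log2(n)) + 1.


Binary search halves the search space each step.
Maximum comparisons = floor(log2(1362)) + 1
log2(1362) = 10.4115
floor(log2(1362)) = 10, so 10 + 1 = 11
Final answer: 11


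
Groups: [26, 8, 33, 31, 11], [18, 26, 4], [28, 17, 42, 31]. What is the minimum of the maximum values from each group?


Find max of each group:
  Group 1: [26, 8, 33, 31, 11] -> max = 33
  Group 2: [18, 26, 4] -> max = 26
  Group 3: [28, 17, 42, 31] -> max = 42
Maxes: [33, 26, 42]
Minimum of maxes = 26
Final answer: 26


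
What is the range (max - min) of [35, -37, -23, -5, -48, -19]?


Maximum value: 35
Minimum value: -48
Range = 35 - (-48) = 83
Final answer: 83


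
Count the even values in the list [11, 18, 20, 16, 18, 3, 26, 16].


Check each element:
  11 is odd
  18 is even
  20 is even
  16 is even
  18 is even
  3 is odd
  26 is even
  16 is even
Evens: [18, 20, 16, 18, 26, 16]
Count of evens = 6
Final answer: 6


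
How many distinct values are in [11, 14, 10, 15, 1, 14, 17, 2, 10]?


List all unique values:
Distinct values: [1, 2, 10, 11, 14, 15, 17]
Count = 7
Final answer: 7


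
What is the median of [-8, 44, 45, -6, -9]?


First, sort the list: [-9, -8, -6, 44, 45]
The list has 5 elements (odd count).
The middle index is 2 (0-based), and the element there is -6.
Final answer: -6


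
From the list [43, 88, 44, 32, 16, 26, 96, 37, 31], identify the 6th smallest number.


Sort ascending: [16, 26, 31, 32, 37, 43, 44, 88, 96]
The 6th element (1-indexed) is at index 5.
Value = 43
Final answer: 43


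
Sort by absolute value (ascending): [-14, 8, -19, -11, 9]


Compute absolute values:
  |-14| = 14
  |8| = 8
  |-19| = 19
  |-11| = 11
  |9| = 9
Absolute values in increasing order: 8 < 9 < 11 < 14 < 19
Listing the original numbers in that order gives the answer.
Final answer: [8, 9, -11, -14, -19]


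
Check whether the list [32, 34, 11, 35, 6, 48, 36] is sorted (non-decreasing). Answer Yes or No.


Check consecutive pairs:
  32 <= 34? True
  34 <= 11? False
  11 <= 35? True
  35 <= 6? False
  6 <= 48? True
  48 <= 36? False
3 consecutive pair(s) are out of order, so the list is not sorted.
Final answer: No


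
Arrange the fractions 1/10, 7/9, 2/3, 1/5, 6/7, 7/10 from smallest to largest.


Convert to decimal for comparison:
  1/10 = 0.1
  7/9 = 0.7778
  2/3 = 0.6667
  1/5 = 0.2
  6/7 = 0.8571
  7/10 = 0.7
Decimals in increasing order: 0.1 < 0.2 < 0.6667 < 0.7 < 0.7778 < 0.8571
Writing each back as its fraction gives the sorted order.
Final answer: 1/10, 1/5, 2/3, 7/10, 7/9, 6/7


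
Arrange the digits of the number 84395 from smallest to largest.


The number 84395 has digits: 8, 4, 3, 9, 5
Sorted: 3, 4, 5, 8, 9
Joining the sorted digits gives the result.
Final answer: 34589


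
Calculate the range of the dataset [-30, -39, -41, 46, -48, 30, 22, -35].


Maximum value: 46
Minimum value: -48
Range = 46 - (-48) = 94
Final answer: 94


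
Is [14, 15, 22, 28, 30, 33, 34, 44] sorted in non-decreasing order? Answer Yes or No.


Check consecutive pairs:
  14 <= 15? True
  15 <= 22? True
  22 <= 28? True
  28 <= 30? True
  30 <= 33? True
  33 <= 34? True
  34 <= 44? True
Every consecutive pair is in order, so the list is non-decreasing.
Final answer: Yes


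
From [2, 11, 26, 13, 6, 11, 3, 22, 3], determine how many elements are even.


Check each element:
  2 is even
  11 is odd
  26 is even
  13 is odd
  6 is even
  11 is odd
  3 is odd
  22 is even
  3 is odd
Evens: [2, 26, 6, 22]
Count of evens = 4
Final answer: 4


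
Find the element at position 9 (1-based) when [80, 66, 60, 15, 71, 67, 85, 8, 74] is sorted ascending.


Sort ascending: [8, 15, 60, 66, 67, 71, 74, 80, 85]
The 9th element (1-indexed) is at index 8.
Value = 85
Final answer: 85


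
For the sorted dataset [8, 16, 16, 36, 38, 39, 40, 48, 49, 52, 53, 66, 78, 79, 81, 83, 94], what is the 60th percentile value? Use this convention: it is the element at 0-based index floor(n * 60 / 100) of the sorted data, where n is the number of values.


The dataset has n = 17 elements.
Index = floor(17 * 60 / 100) = floor(1020 / 100) = floor(10.2) = 10
Counting from index 0 in the sorted data, the element at index 10 is 53.
Final answer: 53


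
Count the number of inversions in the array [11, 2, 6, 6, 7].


For each element, count the later elements that are smaller than it:
  11 (index 0): smaller elements after it = [2, 6, 6, 7] -> 4
  2 (index 1): smaller elements after it = [] -> 0
  6 (index 2): smaller elements after it = [] -> 0
  6 (index 3): smaller elements after it = [] -> 0
Total inversions = 4 + 0 + 0 + 0 = 4
Final answer: 4


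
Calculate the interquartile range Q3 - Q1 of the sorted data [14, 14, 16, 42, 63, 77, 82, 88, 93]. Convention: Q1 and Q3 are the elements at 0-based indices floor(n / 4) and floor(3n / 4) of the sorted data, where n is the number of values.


The data has n = 9 elements.
Q1 index = floor(9 / 4) = floor(2.25) = 2; Q3 index = floor(3 * 9 / 4) = floor(6.75) = 6
Q1 = element at index 2 = 16
Q3 = element at index 6 = 82
IQR = 82 - 16 = 66
Final answer: 66


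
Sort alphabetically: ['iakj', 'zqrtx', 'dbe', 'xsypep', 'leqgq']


Compare strings character by character (the first differing letter decides):
  'dbe' < 'iakj' since 'd' < 'i' at position 1
  'iakj' < 'leqgq' since 'i' < 'l' at position 1
  'leqgq' < 'xsypep' since 'l' < 'x' at position 1
  'xsypep' < 'zqrtx' since 'x' < 'z' at position 1
Chaining these comparisons gives the alphabetical order.
Final answer: ['dbe', 'iakj', 'leqgq', 'xsypep', 'zqrtx']


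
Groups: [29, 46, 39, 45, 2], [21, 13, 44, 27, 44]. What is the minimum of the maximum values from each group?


Find max of each group:
  Group 1: [29, 46, 39, 45, 2] -> max = 46
  Group 2: [21, 13, 44, 27, 44] -> max = 44
Maxes: [46, 44]
Minimum of maxes = 44
Final answer: 44


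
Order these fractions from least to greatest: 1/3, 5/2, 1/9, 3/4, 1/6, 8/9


Convert to decimal for comparison:
  1/3 = 0.3333
  5/2 = 2.5
  1/9 = 0.1111
  3/4 = 0.75
  1/6 = 0.1667
  8/9 = 0.8889
Decimals in increasing order: 0.1111 < 0.1667 < 0.3333 < 0.75 < 0.8889 < 2.5
Writing each back as its fraction gives the sorted order.
Final answer: 1/9, 1/6, 1/3, 3/4, 8/9, 5/2


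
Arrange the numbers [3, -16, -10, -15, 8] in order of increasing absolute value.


Compute absolute values:
  |3| = 3
  |-16| = 16
  |-10| = 10
  |-15| = 15
  |8| = 8
Absolute values in increasing order: 3 < 8 < 10 < 15 < 16
Listing the original numbers in that order gives the answer.
Final answer: [3, 8, -10, -15, -16]


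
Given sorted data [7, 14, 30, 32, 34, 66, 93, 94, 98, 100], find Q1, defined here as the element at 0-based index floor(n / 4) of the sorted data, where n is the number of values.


The list has n = 10 elements.
Q1 index = floor(10 / 4) = floor(2.5) = 2
Counting from index 0 in the sorted data, the element at index 2 is 30.
Final answer: 30


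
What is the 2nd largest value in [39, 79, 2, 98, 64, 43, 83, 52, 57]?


Sort descending: [98, 83, 79, 64, 57, 52, 43, 39, 2]
The 2nd element (1-indexed) is at index 1.
Value = 83
Final answer: 83


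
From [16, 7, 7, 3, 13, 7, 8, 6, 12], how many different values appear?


List all unique values:
Distinct values: [3, 6, 7, 8, 12, 13, 16]
Count = 7
Final answer: 7


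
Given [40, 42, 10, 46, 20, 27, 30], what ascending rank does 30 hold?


Sort ascending: [10, 20, 27, 30, 40, 42, 46]
Find 30 in the sorted list.
30 is at position 4 (1-indexed).
Final answer: 4


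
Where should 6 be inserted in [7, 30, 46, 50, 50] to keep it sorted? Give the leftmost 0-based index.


List is sorted: [7, 30, 46, 50, 50]
We need the leftmost position where 6 can be inserted, i.e. the first index whose element is >= 6 (or the end of the list if none is).
Binary search with low=0, high=5 (0-based indices):
  low=0, high=5, mid=2: a[2]=46 >= 6, so high = 2
  low=0, high=2, mid=1: a[1]=30 >= 6, so high = 1
  low=0, high=1, mid=0: a[0]=7 >= 6, so high = 0
Now low = high = 0, so the insertion index is 0.
Final answer: 0


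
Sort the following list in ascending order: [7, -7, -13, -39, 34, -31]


Original list: [7, -7, -13, -39, 34, -31]
Repeatedly take the smallest remaining element:
  Remaining [7, -7, -13, -39, 34, -31] -> smallest is -39
  Remaining [7, -7, -13, 34, -31] -> smallest is -31
  Remaining [7, -7, -13, 34] -> smallest is -13
  Remaining [7, -7, 34] -> smallest is -7
  Remaining [7, 34] -> smallest is 7
  Remaining [34] -> smallest is 34
Collecting the picks in order gives the sorted list.
Final answer: [-39, -31, -13, -7, 7, 34]


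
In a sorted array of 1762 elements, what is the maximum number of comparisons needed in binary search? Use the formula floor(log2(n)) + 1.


Binary search halves the search space each step.
Maximum comparisons = floor(log2(1762)) + 1
log2(1762) = 10.783
floor(log2(1762)) = 10, so 10 + 1 = 11
Final answer: 11


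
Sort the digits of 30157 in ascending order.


The number 30157 has digits: 3, 0, 1, 5, 7
Sorted: 0, 1, 3, 5, 7
Joining the sorted digits gives the result.
Final answer: 01357


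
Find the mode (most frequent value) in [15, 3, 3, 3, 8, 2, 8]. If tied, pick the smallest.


Count the frequency of each value:
  2 appears 1 time(s)
  3 appears 3 time(s)
  8 appears 2 time(s)
  15 appears 1 time(s)
Maximum frequency is 3.
Only 3 reaches that frequency, so it is the mode.
Final answer: 3


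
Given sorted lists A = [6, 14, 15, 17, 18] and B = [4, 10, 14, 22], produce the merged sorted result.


List A: [6, 14, 15, 17, 18]
List B: [4, 10, 14, 22]
Repeatedly compare the front elements and take the smaller:
  6 vs 4 -> take 4
  6 vs 10 -> take 6
  14 vs 10 -> take 10
  14 vs 14 -> take 14
  15 vs 14 -> take 14
  15 vs 22 -> take 15
  17 vs 22 -> take 17
  18 vs 22 -> take 18
  A is exhausted; append the rest of B: [22]
Final answer: [4, 6, 10, 14, 14, 15, 17, 18, 22]


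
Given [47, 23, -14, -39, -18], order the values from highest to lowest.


Original list: [47, 23, -14, -39, -18]
Repeatedly take the largest remaining element:
  Remaining [47, 23, -14, -39, -18] -> largest is 47
  Remaining [23, -14, -39, -18] -> largest is 23
  Remaining [-14, -39, -18] -> largest is -14
  Remaining [-39, -18] -> largest is -18
  Remaining [-39] -> largest is -39
Collecting the picks in order gives the descending list.
Final answer: [47, 23, -14, -18, -39]


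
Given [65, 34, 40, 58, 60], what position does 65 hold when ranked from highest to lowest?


Sort descending: [65, 60, 58, 40, 34]
Find 65 in the sorted list.
65 is at position 1.
Final answer: 1


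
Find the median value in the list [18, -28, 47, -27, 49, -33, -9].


First, sort the list: [-33, -28, -27, -9, 18, 47, 49]
The list has 7 elements (odd count).
The middle index is 3 (0-based), and the element there is -9.
Final answer: -9


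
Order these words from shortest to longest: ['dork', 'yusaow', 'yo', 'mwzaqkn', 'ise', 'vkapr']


Compute lengths:
  'dork' has length 4
  'yusaow' has length 6
  'yo' has length 2
  'mwzaqkn' has length 7
  'ise' has length 3
  'vkapr' has length 5
Lengths in increasing order: 2 < 3 < 4 < 5 < 6 < 7
Listing the words in that order gives the answer.
Final answer: ['yo', 'ise', 'dork', 'vkapr', 'yusaow', 'mwzaqkn']


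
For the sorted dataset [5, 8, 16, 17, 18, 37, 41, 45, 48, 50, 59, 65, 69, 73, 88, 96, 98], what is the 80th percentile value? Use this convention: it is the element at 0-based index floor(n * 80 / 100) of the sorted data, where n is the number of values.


The dataset has n = 17 elements.
Index = floor(17 * 80 / 100) = floor(1360 / 100) = floor(13.6) = 13
Counting from index 0 in the sorted data, the element at index 13 is 73.
Final answer: 73


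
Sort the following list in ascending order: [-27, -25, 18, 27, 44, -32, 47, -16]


Original list: [-27, -25, 18, 27, 44, -32, 47, -16]
Repeatedly take the smallest remaining element:
  Remaining [-27, -25, 18, 27, 44, -32, 47, -16] -> smallest is -32
  Remaining [-27, -25, 18, 27, 44, 47, -16] -> smallest is -27
  Remaining [-25, 18, 27, 44, 47, -16] -> smallest is -25
  Remaining [18, 27, 44, 47, -16] -> smallest is -16
  Remaining [18, 27, 44, 47] -> smallest is 18
  Remaining [27, 44, 47] -> smallest is 27
  Remaining [44, 47] -> smallest is 44
  Remaining [47] -> smallest is 47
Collecting the picks in order gives the sorted list.
Final answer: [-32, -27, -25, -16, 18, 27, 44, 47]


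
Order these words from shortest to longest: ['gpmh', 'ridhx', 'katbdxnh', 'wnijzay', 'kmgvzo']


Compute lengths:
  'gpmh' has length 4
  'ridhx' has length 5
  'katbdxnh' has length 8
  'wnijzay' has length 7
  'kmgvzo' has length 6
Lengths in increasing order: 4 < 5 < 6 < 7 < 8
Listing the words in that order gives the answer.
Final answer: ['gpmh', 'ridhx', 'kmgvzo', 'wnijzay', 'katbdxnh']


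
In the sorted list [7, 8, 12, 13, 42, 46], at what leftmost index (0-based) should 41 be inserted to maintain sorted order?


List is sorted: [7, 8, 12, 13, 42, 46]
We need the leftmost position where 41 can be inserted, i.e. the first index whose element is >= 41 (or the end of the list if none is).
Binary search with low=0, high=6 (0-based indices):
  low=0, high=6, mid=3: a[3]=13 < 41, so low = 4
  low=4, high=6, mid=5: a[5]=46 >= 41, so high = 5
  low=4, high=5, mid=4: a[4]=42 >= 41, so high = 4
Now low = high = 4, so the insertion index is 4.
Final answer: 4


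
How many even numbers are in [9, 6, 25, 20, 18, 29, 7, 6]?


Check each element:
  9 is odd
  6 is even
  25 is odd
  20 is even
  18 is even
  29 is odd
  7 is odd
  6 is even
Evens: [6, 20, 18, 6]
Count of evens = 4
Final answer: 4


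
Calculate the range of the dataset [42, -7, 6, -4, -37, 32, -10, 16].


Maximum value: 42
Minimum value: -37
Range = 42 - (-37) = 79
Final answer: 79


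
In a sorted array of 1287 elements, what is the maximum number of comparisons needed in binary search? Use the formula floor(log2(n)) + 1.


Binary search halves the search space each step.
Maximum comparisons = floor(log2(1287)) + 1
log2(1287) = 10.3298
floor(log2(1287)) = 10, so 10 + 1 = 11
Final answer: 11


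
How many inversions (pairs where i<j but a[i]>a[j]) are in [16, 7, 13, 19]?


For each element, count the later elements that are smaller than it:
  16 (index 0): smaller elements after it = [7, 13] -> 2
  7 (index 1): smaller elements after it = [] -> 0
  13 (index 2): smaller elements after it = [] -> 0
Total inversions = 2 + 0 + 0 = 2
Final answer: 2


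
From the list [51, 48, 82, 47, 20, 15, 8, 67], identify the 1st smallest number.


Sort ascending: [8, 15, 20, 47, 48, 51, 67, 82]
The 1st element (1-indexed) is at index 0.
Value = 8
Final answer: 8


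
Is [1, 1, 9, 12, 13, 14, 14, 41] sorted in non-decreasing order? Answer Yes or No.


Check consecutive pairs:
  1 <= 1? True
  1 <= 9? True
  9 <= 12? True
  12 <= 13? True
  13 <= 14? True
  14 <= 14? True
  14 <= 41? True
Every consecutive pair is in order, so the list is non-decreasing.
Final answer: Yes


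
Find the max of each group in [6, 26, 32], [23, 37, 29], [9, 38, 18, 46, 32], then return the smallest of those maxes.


Find max of each group:
  Group 1: [6, 26, 32] -> max = 32
  Group 2: [23, 37, 29] -> max = 37
  Group 3: [9, 38, 18, 46, 32] -> max = 46
Maxes: [32, 37, 46]
Minimum of maxes = 32
Final answer: 32


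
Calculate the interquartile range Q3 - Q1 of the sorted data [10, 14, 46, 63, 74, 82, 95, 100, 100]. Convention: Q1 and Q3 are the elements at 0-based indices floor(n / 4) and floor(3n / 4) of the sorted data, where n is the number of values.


The data has n = 9 elements.
Q1 index = floor(9 / 4) = floor(2.25) = 2; Q3 index = floor(3 * 9 / 4) = floor(6.75) = 6
Q1 = element at index 2 = 46
Q3 = element at index 6 = 95
IQR = 95 - 46 = 49
Final answer: 49


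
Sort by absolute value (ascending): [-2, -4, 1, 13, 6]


Compute absolute values:
  |-2| = 2
  |-4| = 4
  |1| = 1
  |13| = 13
  |6| = 6
Absolute values in increasing order: 1 < 2 < 4 < 6 < 13
Listing the original numbers in that order gives the answer.
Final answer: [1, -2, -4, 6, 13]


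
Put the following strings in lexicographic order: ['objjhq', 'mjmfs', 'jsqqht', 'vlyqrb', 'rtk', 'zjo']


Compare strings character by character (the first differing letter decides):
  'jsqqht' < 'mjmfs' since 'j' < 'm' at position 1
  'mjmfs' < 'objjhq' since 'm' < 'o' at position 1
  'objjhq' < 'rtk' since 'o' < 'r' at position 1
  'rtk' < 'vlyqrb' since 'r' < 'v' at position 1
  'vlyqrb' < 'zjo' since 'v' < 'z' at position 1
Chaining these comparisons gives the alphabetical order.
Final answer: ['jsqqht', 'mjmfs', 'objjhq', 'rtk', 'vlyqrb', 'zjo']


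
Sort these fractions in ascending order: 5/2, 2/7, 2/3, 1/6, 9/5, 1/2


Convert to decimal for comparison:
  5/2 = 2.5
  2/7 = 0.2857
  2/3 = 0.6667
  1/6 = 0.1667
  9/5 = 1.8
  1/2 = 0.5
Decimals in increasing order: 0.1667 < 0.2857 < 0.5 < 0.6667 < 1.8 < 2.5
Writing each back as its fraction gives the sorted order.
Final answer: 1/6, 2/7, 1/2, 2/3, 9/5, 5/2


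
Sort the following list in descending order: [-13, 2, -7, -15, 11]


Original list: [-13, 2, -7, -15, 11]
Repeatedly take the largest remaining element:
  Remaining [-13, 2, -7, -15, 11] -> largest is 11
  Remaining [-13, 2, -7, -15] -> largest is 2
  Remaining [-13, -7, -15] -> largest is -7
  Remaining [-13, -15] -> largest is -13
  Remaining [-15] -> largest is -15
Collecting the picks in order gives the descending list.
Final answer: [11, 2, -7, -13, -15]


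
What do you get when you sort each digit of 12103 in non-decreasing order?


The number 12103 has digits: 1, 2, 1, 0, 3
Sorted: 0, 1, 1, 2, 3
Joining the sorted digits gives the result.
Final answer: 01123


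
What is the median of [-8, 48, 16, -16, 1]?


First, sort the list: [-16, -8, 1, 16, 48]
The list has 5 elements (odd count).
The middle index is 2 (0-based), and the element there is 1.
Final answer: 1


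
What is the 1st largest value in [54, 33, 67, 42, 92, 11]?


Sort descending: [92, 67, 54, 42, 33, 11]
The 1st element (1-indexed) is at index 0.
Value = 92
Final answer: 92


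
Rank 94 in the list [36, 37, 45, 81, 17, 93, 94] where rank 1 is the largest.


Sort descending: [94, 93, 81, 45, 37, 36, 17]
Find 94 in the sorted list.
94 is at position 1.
Final answer: 1


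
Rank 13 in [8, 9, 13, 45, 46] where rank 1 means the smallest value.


Sort ascending: [8, 9, 13, 45, 46]
Find 13 in the sorted list.
13 is at position 3 (1-indexed).
Final answer: 3


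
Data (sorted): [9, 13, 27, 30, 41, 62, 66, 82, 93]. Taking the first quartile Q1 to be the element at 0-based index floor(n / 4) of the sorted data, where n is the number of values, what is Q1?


The list has n = 9 elements.
Q1 index = floor(9 / 4) = floor(2.25) = 2
Counting from index 0 in the sorted data, the element at index 2 is 27.
Final answer: 27


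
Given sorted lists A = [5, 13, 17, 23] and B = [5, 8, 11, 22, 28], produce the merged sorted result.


List A: [5, 13, 17, 23]
List B: [5, 8, 11, 22, 28]
Repeatedly compare the front elements and take the smaller:
  5 vs 5 -> take 5
  13 vs 5 -> take 5
  13 vs 8 -> take 8
  13 vs 11 -> take 11
  13 vs 22 -> take 13
  17 vs 22 -> take 17
  23 vs 22 -> take 22
  23 vs 28 -> take 23
  A is exhausted; append the rest of B: [28]
Final answer: [5, 5, 8, 11, 13, 17, 22, 23, 28]


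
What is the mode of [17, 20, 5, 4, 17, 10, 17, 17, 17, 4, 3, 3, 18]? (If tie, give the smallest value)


Count the frequency of each value:
  3 appears 2 time(s)
  4 appears 2 time(s)
  5 appears 1 time(s)
  10 appears 1 time(s)
  17 appears 5 time(s)
  18 appears 1 time(s)
  20 appears 1 time(s)
Maximum frequency is 5.
Only 17 reaches that frequency, so it is the mode.
Final answer: 17


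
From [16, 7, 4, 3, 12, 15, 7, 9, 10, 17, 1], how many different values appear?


List all unique values:
Distinct values: [1, 3, 4, 7, 9, 10, 12, 15, 16, 17]
Count = 10
Final answer: 10


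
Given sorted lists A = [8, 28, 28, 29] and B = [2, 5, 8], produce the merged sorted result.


List A: [8, 28, 28, 29]
List B: [2, 5, 8]
Repeatedly compare the front elements and take the smaller:
  8 vs 2 -> take 2
  8 vs 5 -> take 5
  8 vs 8 -> take 8
  28 vs 8 -> take 8
  B is exhausted; append the rest of A: [28, 28, 29]
Final answer: [2, 5, 8, 8, 28, 28, 29]


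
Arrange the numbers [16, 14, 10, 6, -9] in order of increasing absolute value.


Compute absolute values:
  |16| = 16
  |14| = 14
  |10| = 10
  |6| = 6
  |-9| = 9
Absolute values in increasing order: 6 < 9 < 10 < 14 < 16
Listing the original numbers in that order gives the answer.
Final answer: [6, -9, 10, 14, 16]


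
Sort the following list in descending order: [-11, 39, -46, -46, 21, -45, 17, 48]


Original list: [-11, 39, -46, -46, 21, -45, 17, 48]
Repeatedly take the largest remaining element:
  Remaining [-11, 39, -46, -46, 21, -45, 17, 48] -> largest is 48
  Remaining [-11, 39, -46, -46, 21, -45, 17] -> largest is 39
  Remaining [-11, -46, -46, 21, -45, 17] -> largest is 21
  Remaining [-11, -46, -46, -45, 17] -> largest is 17
  Remaining [-11, -46, -46, -45] -> largest is -11
  Remaining [-46, -46, -45] -> largest is -45
  Remaining [-46, -46] -> largest is -46
  Remaining [-46] -> largest is -46
Collecting the picks in order gives the descending list.
Final answer: [48, 39, 21, 17, -11, -45, -46, -46]


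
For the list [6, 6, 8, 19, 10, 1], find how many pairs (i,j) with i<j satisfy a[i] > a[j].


For each element, count the later elements that are smaller than it:
  6 (index 0): smaller elements after it = [1] -> 1
  6 (index 1): smaller elements after it = [1] -> 1
  8 (index 2): smaller elements after it = [1] -> 1
  19 (index 3): smaller elements after it = [10, 1] -> 2
  10 (index 4): smaller elements after it = [1] -> 1
Total inversions = 1 + 1 + 1 + 2 + 1 = 6
Final answer: 6


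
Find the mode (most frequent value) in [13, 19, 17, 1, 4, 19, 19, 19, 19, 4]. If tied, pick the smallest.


Count the frequency of each value:
  1 appears 1 time(s)
  4 appears 2 time(s)
  13 appears 1 time(s)
  17 appears 1 time(s)
  19 appears 5 time(s)
Maximum frequency is 5.
Only 19 reaches that frequency, so it is the mode.
Final answer: 19


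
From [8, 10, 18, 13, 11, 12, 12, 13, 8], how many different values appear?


List all unique values:
Distinct values: [8, 10, 11, 12, 13, 18]
Count = 6
Final answer: 6


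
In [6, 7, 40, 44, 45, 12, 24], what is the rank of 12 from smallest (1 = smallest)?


Sort ascending: [6, 7, 12, 24, 40, 44, 45]
Find 12 in the sorted list.
12 is at position 3 (1-indexed).
Final answer: 3


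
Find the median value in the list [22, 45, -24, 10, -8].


First, sort the list: [-24, -8, 10, 22, 45]
The list has 5 elements (odd count).
The middle index is 2 (0-based), and the element there is 10.
Final answer: 10


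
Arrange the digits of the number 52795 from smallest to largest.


The number 52795 has digits: 5, 2, 7, 9, 5
Sorted: 2, 5, 5, 7, 9
Joining the sorted digits gives the result.
Final answer: 25579


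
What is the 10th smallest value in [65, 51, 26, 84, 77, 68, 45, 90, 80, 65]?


Sort ascending: [26, 45, 51, 65, 65, 68, 77, 80, 84, 90]
The 10th element (1-indexed) is at index 9.
Value = 90
Final answer: 90


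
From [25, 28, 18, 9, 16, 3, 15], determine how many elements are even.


Check each element:
  25 is odd
  28 is even
  18 is even
  9 is odd
  16 is even
  3 is odd
  15 is odd
Evens: [28, 18, 16]
Count of evens = 3
Final answer: 3


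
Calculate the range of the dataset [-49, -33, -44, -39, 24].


Maximum value: 24
Minimum value: -49
Range = 24 - (-49) = 73
Final answer: 73


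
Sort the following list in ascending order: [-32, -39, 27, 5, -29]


Original list: [-32, -39, 27, 5, -29]
Repeatedly take the smallest remaining element:
  Remaining [-32, -39, 27, 5, -29] -> smallest is -39
  Remaining [-32, 27, 5, -29] -> smallest is -32
  Remaining [27, 5, -29] -> smallest is -29
  Remaining [27, 5] -> smallest is 5
  Remaining [27] -> smallest is 27
Collecting the picks in order gives the sorted list.
Final answer: [-39, -32, -29, 5, 27]


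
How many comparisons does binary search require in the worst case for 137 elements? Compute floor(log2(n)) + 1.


Binary search halves the search space each step.
Maximum comparisons = floor(log2(137)) + 1
log2(137) = 7.098
floor(log2(137)) = 7, so 7 + 1 = 8
Final answer: 8


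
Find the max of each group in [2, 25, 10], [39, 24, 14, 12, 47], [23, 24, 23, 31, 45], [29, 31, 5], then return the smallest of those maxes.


Find max of each group:
  Group 1: [2, 25, 10] -> max = 25
  Group 2: [39, 24, 14, 12, 47] -> max = 47
  Group 3: [23, 24, 23, 31, 45] -> max = 45
  Group 4: [29, 31, 5] -> max = 31
Maxes: [25, 47, 45, 31]
Minimum of maxes = 25
Final answer: 25


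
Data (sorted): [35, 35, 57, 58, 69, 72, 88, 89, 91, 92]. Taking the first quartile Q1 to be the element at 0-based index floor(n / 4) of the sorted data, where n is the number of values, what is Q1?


The list has n = 10 elements.
Q1 index = floor(10 / 4) = floor(2.5) = 2
Counting from index 0 in the sorted data, the element at index 2 is 57.
Final answer: 57


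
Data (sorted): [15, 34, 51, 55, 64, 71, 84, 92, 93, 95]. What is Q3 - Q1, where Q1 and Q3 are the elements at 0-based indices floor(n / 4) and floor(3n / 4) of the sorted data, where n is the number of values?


The data has n = 10 elements.
Q1 index = floor(10 / 4) = floor(2.5) = 2; Q3 index = floor(3 * 10 / 4) = floor(7.5) = 7
Q1 = element at index 2 = 51
Q3 = element at index 7 = 92
IQR = 92 - 51 = 41
Final answer: 41


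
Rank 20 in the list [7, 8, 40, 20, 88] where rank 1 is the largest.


Sort descending: [88, 40, 20, 8, 7]
Find 20 in the sorted list.
20 is at position 3.
Final answer: 3


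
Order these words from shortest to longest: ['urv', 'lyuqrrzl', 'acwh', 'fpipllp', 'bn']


Compute lengths:
  'urv' has length 3
  'lyuqrrzl' has length 8
  'acwh' has length 4
  'fpipllp' has length 7
  'bn' has length 2
Lengths in increasing order: 2 < 3 < 4 < 7 < 8
Listing the words in that order gives the answer.
Final answer: ['bn', 'urv', 'acwh', 'fpipllp', 'lyuqrrzl']


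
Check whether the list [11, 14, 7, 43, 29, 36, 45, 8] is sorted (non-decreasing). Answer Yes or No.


Check consecutive pairs:
  11 <= 14? True
  14 <= 7? False
  7 <= 43? True
  43 <= 29? False
  29 <= 36? True
  36 <= 45? True
  45 <= 8? False
3 consecutive pair(s) are out of order, so the list is not sorted.
Final answer: No


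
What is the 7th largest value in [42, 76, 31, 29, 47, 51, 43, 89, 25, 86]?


Sort descending: [89, 86, 76, 51, 47, 43, 42, 31, 29, 25]
The 7th element (1-indexed) is at index 6.
Value = 42
Final answer: 42


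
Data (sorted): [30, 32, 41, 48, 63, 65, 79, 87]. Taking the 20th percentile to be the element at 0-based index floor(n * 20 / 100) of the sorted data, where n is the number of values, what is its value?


The dataset has n = 8 elements.
Index = floor(8 * 20 / 100) = floor(160 / 100) = floor(1.6) = 1
Counting from index 0 in the sorted data, the element at index 1 is 32.
Final answer: 32


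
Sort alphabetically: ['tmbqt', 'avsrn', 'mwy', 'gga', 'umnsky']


Compare strings character by character (the first differing letter decides):
  'avsrn' < 'gga' since 'a' < 'g' at position 1
  'gga' < 'mwy' since 'g' < 'm' at position 1
  'mwy' < 'tmbqt' since 'm' < 't' at position 1
  'tmbqt' < 'umnsky' since 't' < 'u' at position 1
Chaining these comparisons gives the alphabetical order.
Final answer: ['avsrn', 'gga', 'mwy', 'tmbqt', 'umnsky']


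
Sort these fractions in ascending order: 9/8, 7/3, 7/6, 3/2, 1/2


Convert to decimal for comparison:
  9/8 = 1.125
  7/3 = 2.3333
  7/6 = 1.1667
  3/2 = 1.5
  1/2 = 0.5
Decimals in increasing order: 0.5 < 1.125 < 1.1667 < 1.5 < 2.3333
Writing each back as its fraction gives the sorted order.
Final answer: 1/2, 9/8, 7/6, 3/2, 7/3


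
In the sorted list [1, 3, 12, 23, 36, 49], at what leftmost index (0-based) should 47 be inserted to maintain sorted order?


List is sorted: [1, 3, 12, 23, 36, 49]
We need the leftmost position where 47 can be inserted, i.e. the first index whose element is >= 47 (or the end of the list if none is).
Binary search with low=0, high=6 (0-based indices):
  low=0, high=6, mid=3: a[3]=23 < 47, so low = 4
  low=4, high=6, mid=5: a[5]=49 >= 47, so high = 5
  low=4, high=5, mid=4: a[4]=36 < 47, so low = 5
Now low = high = 5, so the insertion index is 5.
Final answer: 5


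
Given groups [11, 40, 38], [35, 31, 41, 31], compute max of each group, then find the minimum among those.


Find max of each group:
  Group 1: [11, 40, 38] -> max = 40
  Group 2: [35, 31, 41, 31] -> max = 41
Maxes: [40, 41]
Minimum of maxes = 40
Final answer: 40


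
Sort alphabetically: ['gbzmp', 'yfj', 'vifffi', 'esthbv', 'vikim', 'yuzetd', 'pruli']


Compare strings character by character (the first differing letter decides):
  'esthbv' < 'gbzmp' since 'e' < 'g' at position 1
  'gbzmp' < 'pruli' since 'g' < 'p' at position 1
  'pruli' < 'vifffi' since 'p' < 'v' at position 1
  'vifffi' < 'vikim' since 'f' < 'k' at position 3
  'vikim' < 'yfj' since 'v' < 'y' at position 1
  'yfj' < 'yuzetd' since 'f' < 'u' at position 2
Chaining these comparisons gives the alphabetical order.
Final answer: ['esthbv', 'gbzmp', 'pruli', 'vifffi', 'vikim', 'yfj', 'yuzetd']


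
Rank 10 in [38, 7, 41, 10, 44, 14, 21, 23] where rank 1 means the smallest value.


Sort ascending: [7, 10, 14, 21, 23, 38, 41, 44]
Find 10 in the sorted list.
10 is at position 2 (1-indexed).
Final answer: 2


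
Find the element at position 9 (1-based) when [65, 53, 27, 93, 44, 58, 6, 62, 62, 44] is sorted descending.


Sort descending: [93, 65, 62, 62, 58, 53, 44, 44, 27, 6]
The 9th element (1-indexed) is at index 8.
Value = 27
Final answer: 27


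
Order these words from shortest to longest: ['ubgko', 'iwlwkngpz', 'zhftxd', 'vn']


Compute lengths:
  'ubgko' has length 5
  'iwlwkngpz' has length 9
  'zhftxd' has length 6
  'vn' has length 2
Lengths in increasing order: 2 < 5 < 6 < 9
Listing the words in that order gives the answer.
Final answer: ['vn', 'ubgko', 'zhftxd', 'iwlwkngpz']


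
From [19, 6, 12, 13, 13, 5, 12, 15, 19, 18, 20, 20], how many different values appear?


List all unique values:
Distinct values: [5, 6, 12, 13, 15, 18, 19, 20]
Count = 8
Final answer: 8


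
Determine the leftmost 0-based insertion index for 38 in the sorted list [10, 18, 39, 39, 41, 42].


List is sorted: [10, 18, 39, 39, 41, 42]
We need the leftmost position where 38 can be inserted, i.e. the first index whose element is >= 38 (or the end of the list if none is).
Binary search with low=0, high=6 (0-based indices):
  low=0, high=6, mid=3: a[3]=39 >= 38, so high = 3
  low=0, high=3, mid=1: a[1]=18 < 38, so low = 2
  low=2, high=3, mid=2: a[2]=39 >= 38, so high = 2
Now low = high = 2, so the insertion index is 2.
Final answer: 2


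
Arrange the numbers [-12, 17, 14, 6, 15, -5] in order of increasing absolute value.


Compute absolute values:
  |-12| = 12
  |17| = 17
  |14| = 14
  |6| = 6
  |15| = 15
  |-5| = 5
Absolute values in increasing order: 5 < 6 < 12 < 14 < 15 < 17
Listing the original numbers in that order gives the answer.
Final answer: [-5, 6, -12, 14, 15, 17]
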